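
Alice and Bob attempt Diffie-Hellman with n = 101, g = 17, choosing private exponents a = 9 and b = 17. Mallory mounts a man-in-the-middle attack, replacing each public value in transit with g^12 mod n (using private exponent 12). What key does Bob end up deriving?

95

Bob receives Mallory's public value M = 17^12 mod 101 instead of the honest one.
17^1 ≡ 17 (mod 101)
17^2 = (17^1)^2 ≡ 17^2 = 289 ≡ 87 (mod 101)
17^4 = (17^2)^2 ≡ 87^2 = 7569 ≡ 95 (mod 101)
17^8 = (17^4)^2 ≡ 95^2 = 9025 ≡ 36 (mod 101)
17^12 = 17^8 · 17^4 ≡ 36 · 95 ≡ 87 (mod 101).
So M = 87. Bob computes K = M^17 mod 101.
87^1 ≡ 87 (mod 101)
87^2 = (87^1)^2 ≡ 87^2 = 7569 ≡ 95 (mod 101)
87^4 = (87^2)^2 ≡ 95^2 = 9025 ≡ 36 (mod 101)
87^8 = (87^4)^2 ≡ 36^2 = 1296 ≡ 84 (mod 101)
87^16 = (87^8)^2 ≡ 84^2 = 7056 ≡ 87 (mod 101)
87^17 = 87^16 · 87^1 ≡ 87 · 87 ≡ 95 (mod 101).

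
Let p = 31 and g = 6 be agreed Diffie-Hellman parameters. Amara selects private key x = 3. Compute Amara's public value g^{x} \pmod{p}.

Public value = 6^{3} \pmod{31}.
6^1 ≡ 6 (mod 31)
6^2 = (6^1)^2 ≡ 6^2 = 36 ≡ 5 (mod 31)
6^3 = 6^2 · 6^1 ≡ 5 · 6 ≡ 30 (mod 31).

30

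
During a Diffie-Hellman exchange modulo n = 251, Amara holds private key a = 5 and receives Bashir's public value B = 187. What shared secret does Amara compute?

Shared key K = 187^5 mod 251.
187^1 ≡ 187 (mod 251)
187^2 = (187^1)^2 ≡ 187^2 = 34969 ≡ 80 (mod 251)
187^4 = (187^2)^2 ≡ 80^2 = 6400 ≡ 125 (mod 251)
187^5 = 187^4 · 187^1 ≡ 125 · 187 ≡ 32 (mod 251).

32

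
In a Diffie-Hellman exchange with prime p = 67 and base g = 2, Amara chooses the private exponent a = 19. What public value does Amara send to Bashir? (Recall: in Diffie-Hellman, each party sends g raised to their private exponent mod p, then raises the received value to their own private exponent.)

13

Public value = 2^19 mod 67.
2^1 ≡ 2 (mod 67)
2^2 = (2^1)^2 ≡ 2^2 = 4 ≡ 4 (mod 67)
2^4 = (2^2)^2 ≡ 4^2 = 16 ≡ 16 (mod 67)
2^8 = (2^4)^2 ≡ 16^2 = 256 ≡ 55 (mod 67)
2^16 = (2^8)^2 ≡ 55^2 = 3025 ≡ 10 (mod 67)
2^19 = 2^16 · 2^2 · 2^1 ≡ 10 · 4 · 2 ≡ 13 (mod 67).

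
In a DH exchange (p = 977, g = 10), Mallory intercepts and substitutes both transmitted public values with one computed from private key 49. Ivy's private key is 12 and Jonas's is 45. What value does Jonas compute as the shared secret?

719

Jonas receives Mallory's public value M = 10^49 mod 977 instead of the honest one.
10^1 ≡ 10 (mod 977)
10^2 = (10^1)^2 ≡ 10^2 = 100 ≡ 100 (mod 977)
10^4 = (10^2)^2 ≡ 100^2 = 10000 ≡ 230 (mod 977)
10^8 = (10^4)^2 ≡ 230^2 = 52900 ≡ 142 (mod 977)
10^16 = (10^8)^2 ≡ 142^2 = 20164 ≡ 624 (mod 977)
10^32 = (10^16)^2 ≡ 624^2 = 389376 ≡ 530 (mod 977)
10^49 = 10^32 · 10^16 · 10^1 ≡ 530 · 624 · 10 ≡ 55 (mod 977).
So M = 55. Jonas computes K = M^45 mod 977.
55^1 ≡ 55 (mod 977)
55^2 = (55^1)^2 ≡ 55^2 = 3025 ≡ 94 (mod 977)
55^4 = (55^2)^2 ≡ 94^2 = 8836 ≡ 43 (mod 977)
55^8 = (55^4)^2 ≡ 43^2 = 1849 ≡ 872 (mod 977)
55^16 = (55^8)^2 ≡ 872^2 = 760384 ≡ 278 (mod 977)
55^32 = (55^16)^2 ≡ 278^2 = 77284 ≡ 101 (mod 977)
55^45 = 55^32 · 55^8 · 55^4 · 55^1 ≡ 101 · 872 · 43 · 55 ≡ 719 (mod 977).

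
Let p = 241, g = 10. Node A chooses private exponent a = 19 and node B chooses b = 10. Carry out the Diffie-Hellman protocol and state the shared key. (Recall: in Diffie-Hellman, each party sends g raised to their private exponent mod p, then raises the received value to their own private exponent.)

Node A sends A = g^a mod p = 10^19 mod 241.
10^1 ≡ 10 (mod 241)
10^2 = (10^1)^2 ≡ 10^2 = 100 ≡ 100 (mod 241)
10^4 = (10^2)^2 ≡ 100^2 = 10000 ≡ 119 (mod 241)
10^8 = (10^4)^2 ≡ 119^2 = 14161 ≡ 183 (mod 241)
10^16 = (10^8)^2 ≡ 183^2 = 33489 ≡ 231 (mod 241)
10^19 = 10^16 · 10^2 · 10^1 ≡ 231 · 100 · 10 ≡ 122 (mod 241).
So A = 122. Node B then computes K = A^b mod p = 122^10 mod 241.
122^1 ≡ 122 (mod 241)
122^2 = (122^1)^2 ≡ 122^2 = 14884 ≡ 183 (mod 241)
122^4 = (122^2)^2 ≡ 183^2 = 33489 ≡ 231 (mod 241)
122^8 = (122^4)^2 ≡ 231^2 = 53361 ≡ 100 (mod 241)
122^10 = 122^8 · 122^2 ≡ 100 · 183 ≡ 225 (mod 241).

225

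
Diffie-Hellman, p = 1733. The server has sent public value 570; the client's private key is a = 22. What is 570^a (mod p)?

1119

Shared key K = 570^22 mod 1733.
570^1 ≡ 570 (mod 1733)
570^2 = (570^1)^2 ≡ 570^2 = 324900 ≡ 829 (mod 1733)
570^4 = (570^2)^2 ≡ 829^2 = 687241 ≡ 973 (mod 1733)
570^8 = (570^4)^2 ≡ 973^2 = 946729 ≡ 511 (mod 1733)
570^16 = (570^8)^2 ≡ 511^2 = 261121 ≡ 1171 (mod 1733)
570^22 = 570^16 · 570^4 · 570^2 ≡ 1171 · 973 · 829 ≡ 1119 (mod 1733).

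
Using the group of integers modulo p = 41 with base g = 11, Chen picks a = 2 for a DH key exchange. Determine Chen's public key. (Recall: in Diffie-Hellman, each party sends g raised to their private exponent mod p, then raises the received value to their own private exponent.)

Public value = 11^2 mod 41.
11^1 ≡ 11 (mod 41)
11^2 = (11^1)^2 ≡ 11^2 = 121 ≡ 39 (mod 41)

39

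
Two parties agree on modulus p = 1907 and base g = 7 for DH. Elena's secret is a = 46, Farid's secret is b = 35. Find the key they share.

721

Elena sends A = g^a mod p = 7^46 mod 1907.
7^1 ≡ 7 (mod 1907)
7^2 = (7^1)^2 ≡ 7^2 = 49 ≡ 49 (mod 1907)
7^4 = (7^2)^2 ≡ 49^2 = 2401 ≡ 494 (mod 1907)
7^8 = (7^4)^2 ≡ 494^2 = 244036 ≡ 1847 (mod 1907)
7^16 = (7^8)^2 ≡ 1847^2 = 3411409 ≡ 1693 (mod 1907)
7^32 = (7^16)^2 ≡ 1693^2 = 2866249 ≡ 28 (mod 1907)
7^46 = 7^32 · 7^8 · 7^4 · 7^2 ≡ 28 · 1847 · 494 · 49 ≡ 695 (mod 1907).
So A = 695. Farid then computes K = A^b mod p = 695^35 mod 1907.
695^1 ≡ 695 (mod 1907)
695^2 = (695^1)^2 ≡ 695^2 = 483025 ≡ 554 (mod 1907)
695^4 = (695^2)^2 ≡ 554^2 = 306916 ≡ 1796 (mod 1907)
695^8 = (695^4)^2 ≡ 1796^2 = 3225616 ≡ 879 (mod 1907)
695^16 = (695^8)^2 ≡ 879^2 = 772641 ≡ 306 (mod 1907)
695^32 = (695^16)^2 ≡ 306^2 = 93636 ≡ 193 (mod 1907)
695^35 = 695^32 · 695^2 · 695^1 ≡ 193 · 554 · 695 ≡ 721 (mod 1907).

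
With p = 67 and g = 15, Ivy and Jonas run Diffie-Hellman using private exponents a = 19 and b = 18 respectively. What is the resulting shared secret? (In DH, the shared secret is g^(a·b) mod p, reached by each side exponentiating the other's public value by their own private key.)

15

Ivy sends A = g^a mod p = 15^19 mod 67.
15^1 ≡ 15 (mod 67)
15^2 = (15^1)^2 ≡ 15^2 = 225 ≡ 24 (mod 67)
15^4 = (15^2)^2 ≡ 24^2 = 576 ≡ 40 (mod 67)
15^8 = (15^4)^2 ≡ 40^2 = 1600 ≡ 59 (mod 67)
15^16 = (15^8)^2 ≡ 59^2 = 3481 ≡ 64 (mod 67)
15^19 = 15^16 · 15^2 · 15^1 ≡ 64 · 24 · 15 ≡ 59 (mod 67).
So A = 59. Jonas then computes K = A^b mod p = 59^18 mod 67.
59^1 ≡ 59 (mod 67)
59^2 = (59^1)^2 ≡ 59^2 = 3481 ≡ 64 (mod 67)
59^4 = (59^2)^2 ≡ 64^2 = 4096 ≡ 9 (mod 67)
59^8 = (59^4)^2 ≡ 9^2 = 81 ≡ 14 (mod 67)
59^16 = (59^8)^2 ≡ 14^2 = 196 ≡ 62 (mod 67)
59^18 = 59^16 · 59^2 ≡ 62 · 64 ≡ 15 (mod 67).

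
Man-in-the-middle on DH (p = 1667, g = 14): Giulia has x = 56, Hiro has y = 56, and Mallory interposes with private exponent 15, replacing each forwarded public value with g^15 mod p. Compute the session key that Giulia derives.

Giulia receives Mallory's public value M = 14^15 mod 1667 instead of the honest one.
14^1 ≡ 14 (mod 1667)
14^2 = (14^1)^2 ≡ 14^2 = 196 ≡ 196 (mod 1667)
14^4 = (14^2)^2 ≡ 196^2 = 38416 ≡ 75 (mod 1667)
14^8 = (14^4)^2 ≡ 75^2 = 5625 ≡ 624 (mod 1667)
14^15 = 14^8 · 14^4 · 14^2 · 14^1 ≡ 624 · 75 · 196 · 14 ≡ 188 (mod 1667).
So M = 188. Giulia computes K = M^56 mod 1667.
188^1 ≡ 188 (mod 1667)
188^2 = (188^1)^2 ≡ 188^2 = 35344 ≡ 337 (mod 1667)
188^4 = (188^2)^2 ≡ 337^2 = 113569 ≡ 213 (mod 1667)
188^8 = (188^4)^2 ≡ 213^2 = 45369 ≡ 360 (mod 1667)
188^16 = (188^8)^2 ≡ 360^2 = 129600 ≡ 1241 (mod 1667)
188^32 = (188^16)^2 ≡ 1241^2 = 1540081 ≡ 1440 (mod 1667)
188^56 = 188^32 · 188^16 · 188^8 ≡ 1440 · 1241 · 360 ≡ 759 (mod 1667).

759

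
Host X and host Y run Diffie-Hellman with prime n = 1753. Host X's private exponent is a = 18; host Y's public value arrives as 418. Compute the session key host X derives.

Shared key K = 418^18 mod 1753.
418^1 ≡ 418 (mod 1753)
418^2 = (418^1)^2 ≡ 418^2 = 174724 ≡ 1177 (mod 1753)
418^4 = (418^2)^2 ≡ 1177^2 = 1385329 ≡ 459 (mod 1753)
418^8 = (418^4)^2 ≡ 459^2 = 210681 ≡ 321 (mod 1753)
418^16 = (418^8)^2 ≡ 321^2 = 103041 ≡ 1367 (mod 1753)
418^18 = 418^16 · 418^2 ≡ 1367 · 1177 ≡ 1458 (mod 1753).

1458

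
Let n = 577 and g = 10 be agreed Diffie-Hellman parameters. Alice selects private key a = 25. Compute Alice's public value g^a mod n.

148

Public value = 10^25 mod 577.
10^1 ≡ 10 (mod 577)
10^2 = (10^1)^2 ≡ 10^2 = 100 ≡ 100 (mod 577)
10^4 = (10^2)^2 ≡ 100^2 = 10000 ≡ 191 (mod 577)
10^8 = (10^4)^2 ≡ 191^2 = 36481 ≡ 130 (mod 577)
10^16 = (10^8)^2 ≡ 130^2 = 16900 ≡ 167 (mod 577)
10^25 = 10^16 · 10^8 · 10^1 ≡ 167 · 130 · 10 ≡ 148 (mod 577).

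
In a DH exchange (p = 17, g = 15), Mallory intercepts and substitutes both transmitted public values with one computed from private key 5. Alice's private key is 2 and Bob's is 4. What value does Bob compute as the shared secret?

16

Bob receives Mallory's public value M = 15^5 mod 17 instead of the honest one.
15^1 ≡ 15 (mod 17)
15^2 = (15^1)^2 ≡ 15^2 = 225 ≡ 4 (mod 17)
15^4 = (15^2)^2 ≡ 4^2 = 16 ≡ 16 (mod 17)
15^5 = 15^4 · 15^1 ≡ 16 · 15 ≡ 2 (mod 17).
So M = 2. Bob computes K = M^4 mod 17.
2^1 ≡ 2 (mod 17)
2^2 = (2^1)^2 ≡ 2^2 = 4 ≡ 4 (mod 17)
2^4 = (2^2)^2 ≡ 4^2 = 16 ≡ 16 (mod 17)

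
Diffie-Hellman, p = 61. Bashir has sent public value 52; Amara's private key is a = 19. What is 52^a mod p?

Shared key K = 52^19 mod 61.
52^1 ≡ 52 (mod 61)
52^2 = (52^1)^2 ≡ 52^2 = 2704 ≡ 20 (mod 61)
52^4 = (52^2)^2 ≡ 20^2 = 400 ≡ 34 (mod 61)
52^8 = (52^4)^2 ≡ 34^2 = 1156 ≡ 58 (mod 61)
52^16 = (52^8)^2 ≡ 58^2 = 3364 ≡ 9 (mod 61)
52^19 = 52^16 · 52^2 · 52^1 ≡ 9 · 20 · 52 ≡ 27 (mod 61).

27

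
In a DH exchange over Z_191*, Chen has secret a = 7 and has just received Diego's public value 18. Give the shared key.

92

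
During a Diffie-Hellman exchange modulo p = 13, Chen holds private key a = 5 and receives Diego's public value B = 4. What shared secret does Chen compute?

Shared key K = 4^5 mod 13.
4^1 ≡ 4 (mod 13)
4^2 = (4^1)^2 ≡ 4^2 = 16 ≡ 3 (mod 13)
4^4 = (4^2)^2 ≡ 3^2 = 9 ≡ 9 (mod 13)
4^5 = 4^4 · 4^1 ≡ 9 · 4 ≡ 10 (mod 13).

10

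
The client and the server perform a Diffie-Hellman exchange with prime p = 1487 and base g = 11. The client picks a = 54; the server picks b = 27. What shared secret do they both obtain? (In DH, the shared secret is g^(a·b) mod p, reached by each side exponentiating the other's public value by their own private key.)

1472

The client sends A = g^a mod p = 11^54 mod 1487.
11^1 ≡ 11 (mod 1487)
11^2 = (11^1)^2 ≡ 11^2 = 121 ≡ 121 (mod 1487)
11^4 = (11^2)^2 ≡ 121^2 = 14641 ≡ 1258 (mod 1487)
11^8 = (11^4)^2 ≡ 1258^2 = 1582564 ≡ 396 (mod 1487)
11^16 = (11^8)^2 ≡ 396^2 = 156816 ≡ 681 (mod 1487)
11^32 = (11^16)^2 ≡ 681^2 = 463761 ≡ 1304 (mod 1487)
11^54 = 11^32 · 11^16 · 11^4 · 11^2 ≡ 1304 · 681 · 1258 · 121 ≡ 392 (mod 1487).
So A = 392. The server then computes K = A^b mod p = 392^27 mod 1487.
392^1 ≡ 392 (mod 1487)
392^2 = (392^1)^2 ≡ 392^2 = 153664 ≡ 503 (mod 1487)
392^4 = (392^2)^2 ≡ 503^2 = 253009 ≡ 219 (mod 1487)
392^8 = (392^4)^2 ≡ 219^2 = 47961 ≡ 377 (mod 1487)
392^16 = (392^8)^2 ≡ 377^2 = 142129 ≡ 864 (mod 1487)
392^27 = 392^16 · 392^8 · 392^2 · 392^1 ≡ 864 · 377 · 503 · 392 ≡ 1472 (mod 1487).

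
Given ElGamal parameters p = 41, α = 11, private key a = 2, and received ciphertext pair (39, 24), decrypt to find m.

6

Shared mask s = c₁^a mod p = 39^2 mod 41.
39^1 ≡ 39 (mod 41)
39^2 = (39^1)^2 ≡ 39^2 = 1521 ≡ 4 (mod 41)
So s = 4; s⁻¹ ≡ 31 (mod 41).
m = c₂ · s⁻¹ mod 41 = 24 · 31 mod 41 = 6.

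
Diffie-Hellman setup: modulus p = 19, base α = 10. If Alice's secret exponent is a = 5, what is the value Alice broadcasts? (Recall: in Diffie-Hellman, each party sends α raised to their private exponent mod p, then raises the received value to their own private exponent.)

3

Public value = 10^5 mod 19.
10^1 ≡ 10 (mod 19)
10^2 = (10^1)^2 ≡ 10^2 = 100 ≡ 5 (mod 19)
10^4 = (10^2)^2 ≡ 5^2 = 25 ≡ 6 (mod 19)
10^5 = 10^4 · 10^1 ≡ 6 · 10 ≡ 3 (mod 19).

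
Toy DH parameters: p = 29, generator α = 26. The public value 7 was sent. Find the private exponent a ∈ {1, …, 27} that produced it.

8

Try successive powers of 26 modulo 29:
26^1 ≡ 26
26^2 ≡ 9
26^3 ≡ 2
26^4 ≡ 23
26^5 ≡ 18
26^6 ≡ 4
26^7 ≡ 17
26^8 ≡ 7
Found: a = 8.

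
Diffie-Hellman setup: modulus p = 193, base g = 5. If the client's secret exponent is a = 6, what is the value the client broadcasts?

Public value = 5^{6} \pmod{193}.
5^1 ≡ 5 (mod 193)
5^2 = (5^1)^2 ≡ 5^2 = 25 ≡ 25 (mod 193)
5^4 = (5^2)^2 ≡ 25^2 = 625 ≡ 46 (mod 193)
5^6 = 5^4 · 5^2 ≡ 46 · 25 ≡ 185 (mod 193).

185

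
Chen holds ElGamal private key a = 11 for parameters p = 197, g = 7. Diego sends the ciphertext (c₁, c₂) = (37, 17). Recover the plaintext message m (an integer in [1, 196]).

Shared mask s = c₁^a mod p = 37^11 mod 197.
37^1 ≡ 37 (mod 197)
37^2 = (37^1)^2 ≡ 37^2 = 1369 ≡ 187 (mod 197)
37^4 = (37^2)^2 ≡ 187^2 = 34969 ≡ 100 (mod 197)
37^8 = (37^4)^2 ≡ 100^2 = 10000 ≡ 150 (mod 197)
37^11 = 37^8 · 37^2 · 37^1 ≡ 150 · 187 · 37 ≡ 54 (mod 197).
So s = 54; s⁻¹ ≡ 135 (mod 197).
m = c₂ · s⁻¹ mod 197 = 17 · 135 mod 197 = 128.

128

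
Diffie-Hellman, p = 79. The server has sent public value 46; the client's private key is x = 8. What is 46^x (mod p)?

18

Shared key K = 46^8 mod 79.
46^1 ≡ 46 (mod 79)
46^2 = (46^1)^2 ≡ 46^2 = 2116 ≡ 62 (mod 79)
46^4 = (46^2)^2 ≡ 62^2 = 3844 ≡ 52 (mod 79)
46^8 = (46^4)^2 ≡ 52^2 = 2704 ≡ 18 (mod 79)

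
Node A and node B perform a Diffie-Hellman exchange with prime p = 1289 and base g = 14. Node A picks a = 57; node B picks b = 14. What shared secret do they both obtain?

781

Node B sends B = g^b mod p = 14^14 mod 1289.
14^1 ≡ 14 (mod 1289)
14^2 = (14^1)^2 ≡ 14^2 = 196 ≡ 196 (mod 1289)
14^4 = (14^2)^2 ≡ 196^2 = 38416 ≡ 1035 (mod 1289)
14^8 = (14^4)^2 ≡ 1035^2 = 1071225 ≡ 66 (mod 1289)
14^14 = 14^8 · 14^4 · 14^2 ≡ 66 · 1035 · 196 ≡ 1206 (mod 1289).
So B = 1206. Node A then computes K = B^a mod p = 1206^57 mod 1289.
1206^1 ≡ 1206 (mod 1289)
1206^2 = (1206^1)^2 ≡ 1206^2 = 1454436 ≡ 444 (mod 1289)
1206^4 = (1206^2)^2 ≡ 444^2 = 197136 ≡ 1208 (mod 1289)
1206^8 = (1206^4)^2 ≡ 1208^2 = 1459264 ≡ 116 (mod 1289)
1206^16 = (1206^8)^2 ≡ 116^2 = 13456 ≡ 566 (mod 1289)
1206^32 = (1206^16)^2 ≡ 566^2 = 320356 ≡ 684 (mod 1289)
1206^57 = 1206^32 · 1206^16 · 1206^8 · 1206^1 ≡ 684 · 566 · 116 · 1206 ≡ 781 (mod 1289).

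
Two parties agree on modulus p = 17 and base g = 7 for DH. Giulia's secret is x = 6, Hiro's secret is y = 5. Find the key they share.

8

Hiro sends B = g^y mod p = 7^5 mod 17.
7^1 ≡ 7 (mod 17)
7^2 = (7^1)^2 ≡ 7^2 = 49 ≡ 15 (mod 17)
7^4 = (7^2)^2 ≡ 15^2 = 225 ≡ 4 (mod 17)
7^5 = 7^4 · 7^1 ≡ 4 · 7 ≡ 11 (mod 17).
So B = 11. Giulia then computes K = B^x mod p = 11^6 mod 17.
11^1 ≡ 11 (mod 17)
11^2 = (11^1)^2 ≡ 11^2 = 121 ≡ 2 (mod 17)
11^4 = (11^2)^2 ≡ 2^2 = 4 ≡ 4 (mod 17)
11^6 = 11^4 · 11^2 ≡ 4 · 2 ≡ 8 (mod 17).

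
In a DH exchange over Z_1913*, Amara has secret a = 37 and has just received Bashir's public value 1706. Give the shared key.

Shared key K = 1706^37 mod 1913.
1706^1 ≡ 1706 (mod 1913)
1706^2 = (1706^1)^2 ≡ 1706^2 = 2910436 ≡ 763 (mod 1913)
1706^4 = (1706^2)^2 ≡ 763^2 = 582169 ≡ 617 (mod 1913)
1706^8 = (1706^4)^2 ≡ 617^2 = 380689 ≡ 2 (mod 1913)
1706^16 = (1706^8)^2 ≡ 2^2 = 4 ≡ 4 (mod 1913)
1706^32 = (1706^16)^2 ≡ 4^2 = 16 ≡ 16 (mod 1913)
1706^37 = 1706^32 · 1706^4 · 1706^1 ≡ 16 · 617 · 1706 ≡ 1493 (mod 1913).

1493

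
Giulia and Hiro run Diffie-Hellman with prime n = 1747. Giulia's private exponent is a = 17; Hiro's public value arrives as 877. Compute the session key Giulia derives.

Shared key K = 877^17 mod 1747.
877^1 ≡ 877 (mod 1747)
877^2 = (877^1)^2 ≡ 877^2 = 769129 ≡ 449 (mod 1747)
877^4 = (877^2)^2 ≡ 449^2 = 201601 ≡ 696 (mod 1747)
877^8 = (877^4)^2 ≡ 696^2 = 484416 ≡ 497 (mod 1747)
877^16 = (877^8)^2 ≡ 497^2 = 247009 ≡ 682 (mod 1747)
877^17 = 877^16 · 877^1 ≡ 682 · 877 ≡ 640 (mod 1747).

640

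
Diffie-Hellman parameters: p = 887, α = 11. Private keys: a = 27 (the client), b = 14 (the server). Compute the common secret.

The client sends A = α^a mod p = 11^27 mod 887.
11^1 ≡ 11 (mod 887)
11^2 = (11^1)^2 ≡ 11^2 = 121 ≡ 121 (mod 887)
11^4 = (11^2)^2 ≡ 121^2 = 14641 ≡ 449 (mod 887)
11^8 = (11^4)^2 ≡ 449^2 = 201601 ≡ 252 (mod 887)
11^16 = (11^8)^2 ≡ 252^2 = 63504 ≡ 527 (mod 887)
11^27 = 11^16 · 11^8 · 11^2 · 11^1 ≡ 527 · 252 · 121 · 11 ≡ 764 (mod 887).
So A = 764. The server then computes K = A^b mod p = 764^14 mod 887.
764^1 ≡ 764 (mod 887)
764^2 = (764^1)^2 ≡ 764^2 = 583696 ≡ 50 (mod 887)
764^4 = (764^2)^2 ≡ 50^2 = 2500 ≡ 726 (mod 887)
764^8 = (764^4)^2 ≡ 726^2 = 527076 ≡ 198 (mod 887)
764^14 = 764^8 · 764^4 · 764^2 ≡ 198 · 726 · 50 ≡ 39 (mod 887).

39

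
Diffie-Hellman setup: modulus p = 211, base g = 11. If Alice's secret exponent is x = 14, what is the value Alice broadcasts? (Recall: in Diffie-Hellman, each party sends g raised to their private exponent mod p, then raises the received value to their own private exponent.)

71

Public value = 11^14 (mod 211).
11^1 ≡ 11 (mod 211)
11^2 = (11^1)^2 ≡ 11^2 = 121 ≡ 121 (mod 211)
11^4 = (11^2)^2 ≡ 121^2 = 14641 ≡ 82 (mod 211)
11^8 = (11^4)^2 ≡ 82^2 = 6724 ≡ 183 (mod 211)
11^14 = 11^8 · 11^4 · 11^2 ≡ 183 · 82 · 121 ≡ 71 (mod 211).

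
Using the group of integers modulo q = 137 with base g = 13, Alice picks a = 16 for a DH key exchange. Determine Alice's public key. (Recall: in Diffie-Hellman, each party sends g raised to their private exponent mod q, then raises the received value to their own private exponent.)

Public value = 13^16 (mod 137).
13^1 ≡ 13 (mod 137)
13^2 = (13^1)^2 ≡ 13^2 = 169 ≡ 32 (mod 137)
13^4 = (13^2)^2 ≡ 32^2 = 1024 ≡ 65 (mod 137)
13^8 = (13^4)^2 ≡ 65^2 = 4225 ≡ 115 (mod 137)
13^16 = (13^8)^2 ≡ 115^2 = 13225 ≡ 73 (mod 137)

73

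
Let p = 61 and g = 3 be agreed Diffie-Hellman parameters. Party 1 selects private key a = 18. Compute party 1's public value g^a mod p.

34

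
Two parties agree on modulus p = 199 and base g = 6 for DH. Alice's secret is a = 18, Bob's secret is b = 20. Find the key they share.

Alice sends A = g^a mod p = 6^18 mod 199.
6^1 ≡ 6 (mod 199)
6^2 = (6^1)^2 ≡ 6^2 = 36 ≡ 36 (mod 199)
6^4 = (6^2)^2 ≡ 36^2 = 1296 ≡ 102 (mod 199)
6^8 = (6^4)^2 ≡ 102^2 = 10404 ≡ 56 (mod 199)
6^16 = (6^8)^2 ≡ 56^2 = 3136 ≡ 151 (mod 199)
6^18 = 6^16 · 6^2 ≡ 151 · 36 ≡ 63 (mod 199).
So A = 63. Bob then computes K = A^b mod p = 63^20 mod 199.
63^1 ≡ 63 (mod 199)
63^2 = (63^1)^2 ≡ 63^2 = 3969 ≡ 188 (mod 199)
63^4 = (63^2)^2 ≡ 188^2 = 35344 ≡ 121 (mod 199)
63^8 = (63^4)^2 ≡ 121^2 = 14641 ≡ 114 (mod 199)
63^16 = (63^8)^2 ≡ 114^2 = 12996 ≡ 61 (mod 199)
63^20 = 63^16 · 63^4 ≡ 61 · 121 ≡ 18 (mod 199).

18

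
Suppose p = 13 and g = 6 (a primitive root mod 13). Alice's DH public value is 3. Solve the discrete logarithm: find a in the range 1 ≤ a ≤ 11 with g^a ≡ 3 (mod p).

8

Try successive powers of 6 modulo 13:
6^1 ≡ 6
6^2 ≡ 10
6^3 ≡ 8
6^4 ≡ 9
6^5 ≡ 2
6^6 ≡ 12
6^7 ≡ 7
6^8 ≡ 3
Found: a = 8.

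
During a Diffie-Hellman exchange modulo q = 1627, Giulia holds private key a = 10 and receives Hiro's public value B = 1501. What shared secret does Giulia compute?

Shared key K = 1501^10 mod 1627.
1501^1 ≡ 1501 (mod 1627)
1501^2 = (1501^1)^2 ≡ 1501^2 = 2253001 ≡ 1233 (mod 1627)
1501^4 = (1501^2)^2 ≡ 1233^2 = 1520289 ≡ 671 (mod 1627)
1501^8 = (1501^4)^2 ≡ 671^2 = 450241 ≡ 1189 (mod 1627)
1501^10 = 1501^8 · 1501^2 ≡ 1189 · 1233 ≡ 110 (mod 1627).

110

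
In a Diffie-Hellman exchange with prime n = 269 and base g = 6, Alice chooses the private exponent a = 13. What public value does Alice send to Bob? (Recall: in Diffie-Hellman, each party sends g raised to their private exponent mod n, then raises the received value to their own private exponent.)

Public value = 6^13 (mod 269).
6^1 ≡ 6 (mod 269)
6^2 = (6^1)^2 ≡ 6^2 = 36 ≡ 36 (mod 269)
6^4 = (6^2)^2 ≡ 36^2 = 1296 ≡ 220 (mod 269)
6^8 = (6^4)^2 ≡ 220^2 = 48400 ≡ 249 (mod 269)
6^13 = 6^8 · 6^4 · 6^1 ≡ 249 · 220 · 6 ≡ 231 (mod 269).

231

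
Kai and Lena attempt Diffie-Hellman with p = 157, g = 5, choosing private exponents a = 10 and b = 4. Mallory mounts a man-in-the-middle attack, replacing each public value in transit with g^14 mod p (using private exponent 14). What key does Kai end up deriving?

126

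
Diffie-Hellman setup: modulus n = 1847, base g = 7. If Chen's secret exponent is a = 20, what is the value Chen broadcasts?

853

Public value = 7^20 mod 1847.
7^1 ≡ 7 (mod 1847)
7^2 = (7^1)^2 ≡ 7^2 = 49 ≡ 49 (mod 1847)
7^4 = (7^2)^2 ≡ 49^2 = 2401 ≡ 554 (mod 1847)
7^8 = (7^4)^2 ≡ 554^2 = 306916 ≡ 314 (mod 1847)
7^16 = (7^8)^2 ≡ 314^2 = 98596 ≡ 705 (mod 1847)
7^20 = 7^16 · 7^4 ≡ 705 · 554 ≡ 853 (mod 1847).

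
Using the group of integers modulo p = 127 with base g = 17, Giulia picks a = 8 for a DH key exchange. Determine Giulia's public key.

120

Public value = 17^8 (mod 127).
17^1 ≡ 17 (mod 127)
17^2 = (17^1)^2 ≡ 17^2 = 289 ≡ 35 (mod 127)
17^4 = (17^2)^2 ≡ 35^2 = 1225 ≡ 82 (mod 127)
17^8 = (17^4)^2 ≡ 82^2 = 6724 ≡ 120 (mod 127)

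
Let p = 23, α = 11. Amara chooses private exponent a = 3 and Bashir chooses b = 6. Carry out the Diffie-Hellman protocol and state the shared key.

Bashir sends B = α^b mod p = 11^6 mod 23.
11^1 ≡ 11 (mod 23)
11^2 = (11^1)^2 ≡ 11^2 = 121 ≡ 6 (mod 23)
11^4 = (11^2)^2 ≡ 6^2 = 36 ≡ 13 (mod 23)
11^6 = 11^4 · 11^2 ≡ 13 · 6 ≡ 9 (mod 23).
So B = 9. Amara then computes K = B^a mod p = 9^3 mod 23.
9^1 ≡ 9 (mod 23)
9^2 = (9^1)^2 ≡ 9^2 = 81 ≡ 12 (mod 23)
9^3 = 9^2 · 9^1 ≡ 12 · 9 ≡ 16 (mod 23).

16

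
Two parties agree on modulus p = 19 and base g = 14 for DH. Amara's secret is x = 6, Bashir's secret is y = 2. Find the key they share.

Amara sends A = g^x mod p = 14^6 mod 19.
14^1 ≡ 14 (mod 19)
14^2 = (14^1)^2 ≡ 14^2 = 196 ≡ 6 (mod 19)
14^4 = (14^2)^2 ≡ 6^2 = 36 ≡ 17 (mod 19)
14^6 = 14^4 · 14^2 ≡ 17 · 6 ≡ 7 (mod 19).
So A = 7. Bashir then computes K = A^y mod p = 7^2 mod 19.
7^1 ≡ 7 (mod 19)
7^2 = (7^1)^2 ≡ 7^2 = 49 ≡ 11 (mod 19)

11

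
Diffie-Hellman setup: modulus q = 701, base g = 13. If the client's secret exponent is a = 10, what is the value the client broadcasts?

89

Public value = 13^10 (mod 701).
13^1 ≡ 13 (mod 701)
13^2 = (13^1)^2 ≡ 13^2 = 169 ≡ 169 (mod 701)
13^4 = (13^2)^2 ≡ 169^2 = 28561 ≡ 521 (mod 701)
13^8 = (13^4)^2 ≡ 521^2 = 271441 ≡ 154 (mod 701)
13^10 = 13^8 · 13^2 ≡ 154 · 169 ≡ 89 (mod 701).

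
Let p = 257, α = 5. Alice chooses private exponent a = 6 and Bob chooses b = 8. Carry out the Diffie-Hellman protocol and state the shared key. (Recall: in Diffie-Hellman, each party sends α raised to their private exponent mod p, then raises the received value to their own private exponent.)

128

Bob sends B = α^b mod p = 5^8 mod 257.
5^1 ≡ 5 (mod 257)
5^2 = (5^1)^2 ≡ 5^2 = 25 ≡ 25 (mod 257)
5^4 = (5^2)^2 ≡ 25^2 = 625 ≡ 111 (mod 257)
5^8 = (5^4)^2 ≡ 111^2 = 12321 ≡ 242 (mod 257)
So B = 242. Alice then computes K = B^a mod p = 242^6 mod 257.
242^1 ≡ 242 (mod 257)
242^2 = (242^1)^2 ≡ 242^2 = 58564 ≡ 225 (mod 257)
242^4 = (242^2)^2 ≡ 225^2 = 50625 ≡ 253 (mod 257)
242^6 = 242^4 · 242^2 ≡ 253 · 225 ≡ 128 (mod 257).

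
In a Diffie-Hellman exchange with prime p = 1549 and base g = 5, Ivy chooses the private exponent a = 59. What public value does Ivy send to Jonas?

721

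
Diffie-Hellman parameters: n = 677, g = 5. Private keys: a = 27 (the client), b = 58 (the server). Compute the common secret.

The client sends A = g^a mod n = 5^27 mod 677.
5^1 ≡ 5 (mod 677)
5^2 = (5^1)^2 ≡ 5^2 = 25 ≡ 25 (mod 677)
5^4 = (5^2)^2 ≡ 25^2 = 625 ≡ 625 (mod 677)
5^8 = (5^4)^2 ≡ 625^2 = 390625 ≡ 673 (mod 677)
5^16 = (5^8)^2 ≡ 673^2 = 452929 ≡ 16 (mod 677)
5^27 = 5^16 · 5^8 · 5^2 · 5^1 ≡ 16 · 673 · 25 · 5 ≡ 124 (mod 677).
So A = 124. The server then computes K = A^b mod n = 124^58 mod 677.
124^1 ≡ 124 (mod 677)
124^2 = (124^1)^2 ≡ 124^2 = 15376 ≡ 482 (mod 677)
124^4 = (124^2)^2 ≡ 482^2 = 232324 ≡ 113 (mod 677)
124^8 = (124^4)^2 ≡ 113^2 = 12769 ≡ 583 (mod 677)
124^16 = (124^8)^2 ≡ 583^2 = 339889 ≡ 35 (mod 677)
124^32 = (124^16)^2 ≡ 35^2 = 1225 ≡ 548 (mod 677)
124^58 = 124^32 · 124^16 · 124^8 · 124^2 ≡ 548 · 35 · 583 · 482 ≡ 592 (mod 677).

592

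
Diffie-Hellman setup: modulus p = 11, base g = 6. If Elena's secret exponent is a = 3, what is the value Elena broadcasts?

7

Public value = 6^3 mod 11.
6^1 ≡ 6 (mod 11)
6^2 = (6^1)^2 ≡ 6^2 = 36 ≡ 3 (mod 11)
6^3 = 6^2 · 6^1 ≡ 3 · 6 ≡ 7 (mod 11).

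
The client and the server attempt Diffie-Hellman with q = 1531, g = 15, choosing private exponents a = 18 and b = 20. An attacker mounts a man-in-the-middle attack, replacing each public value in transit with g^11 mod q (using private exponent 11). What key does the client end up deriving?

The client receives an attacker's public value M = 15^11 mod 1531 instead of the honest one.
15^1 ≡ 15 (mod 1531)
15^2 = (15^1)^2 ≡ 15^2 = 225 ≡ 225 (mod 1531)
15^4 = (15^2)^2 ≡ 225^2 = 50625 ≡ 102 (mod 1531)
15^8 = (15^4)^2 ≡ 102^2 = 10404 ≡ 1218 (mod 1531)
15^11 = 15^8 · 15^2 · 15^1 ≡ 1218 · 225 · 15 ≡ 15 (mod 1531).
So M = 15. The client computes K = M^18 mod 1531.
15^1 ≡ 15 (mod 1531)
15^2 = (15^1)^2 ≡ 15^2 = 225 ≡ 225 (mod 1531)
15^4 = (15^2)^2 ≡ 225^2 = 50625 ≡ 102 (mod 1531)
15^8 = (15^4)^2 ≡ 102^2 = 10404 ≡ 1218 (mod 1531)
15^16 = (15^8)^2 ≡ 1218^2 = 1483524 ≡ 1516 (mod 1531)
15^18 = 15^16 · 15^2 ≡ 1516 · 225 ≡ 1218 (mod 1531).

1218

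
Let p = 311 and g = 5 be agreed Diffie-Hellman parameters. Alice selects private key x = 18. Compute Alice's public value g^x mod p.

Public value = 5^18 mod 311.
5^1 ≡ 5 (mod 311)
5^2 = (5^1)^2 ≡ 5^2 = 25 ≡ 25 (mod 311)
5^4 = (5^2)^2 ≡ 25^2 = 625 ≡ 3 (mod 311)
5^8 = (5^4)^2 ≡ 3^2 = 9 ≡ 9 (mod 311)
5^16 = (5^8)^2 ≡ 9^2 = 81 ≡ 81 (mod 311)
5^18 = 5^16 · 5^2 ≡ 81 · 25 ≡ 159 (mod 311).

159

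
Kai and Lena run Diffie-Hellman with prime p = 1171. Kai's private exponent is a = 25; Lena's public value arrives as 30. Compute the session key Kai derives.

Shared key K = 30^25 mod 1171.
30^1 ≡ 30 (mod 1171)
30^2 = (30^1)^2 ≡ 30^2 = 900 ≡ 900 (mod 1171)
30^4 = (30^2)^2 ≡ 900^2 = 810000 ≡ 839 (mod 1171)
30^8 = (30^4)^2 ≡ 839^2 = 703921 ≡ 150 (mod 1171)
30^16 = (30^8)^2 ≡ 150^2 = 22500 ≡ 251 (mod 1171)
30^25 = 30^16 · 30^8 · 30^1 ≡ 251 · 150 · 30 ≡ 656 (mod 1171).

656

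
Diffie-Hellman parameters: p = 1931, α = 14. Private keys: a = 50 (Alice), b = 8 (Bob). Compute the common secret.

1024

Bob sends B = α^b mod p = 14^8 mod 1931.
14^1 ≡ 14 (mod 1931)
14^2 = (14^1)^2 ≡ 14^2 = 196 ≡ 196 (mod 1931)
14^4 = (14^2)^2 ≡ 196^2 = 38416 ≡ 1727 (mod 1931)
14^8 = (14^4)^2 ≡ 1727^2 = 2982529 ≡ 1065 (mod 1931)
So B = 1065. Alice then computes K = B^a mod p = 1065^50 mod 1931.
1065^1 ≡ 1065 (mod 1931)
1065^2 = (1065^1)^2 ≡ 1065^2 = 1134225 ≡ 728 (mod 1931)
1065^4 = (1065^2)^2 ≡ 728^2 = 529984 ≡ 890 (mod 1931)
1065^8 = (1065^4)^2 ≡ 890^2 = 792100 ≡ 390 (mod 1931)
1065^16 = (1065^8)^2 ≡ 390^2 = 152100 ≡ 1482 (mod 1931)
1065^32 = (1065^16)^2 ≡ 1482^2 = 2196324 ≡ 777 (mod 1931)
1065^50 = 1065^32 · 1065^16 · 1065^2 ≡ 777 · 1482 · 728 ≡ 1024 (mod 1931).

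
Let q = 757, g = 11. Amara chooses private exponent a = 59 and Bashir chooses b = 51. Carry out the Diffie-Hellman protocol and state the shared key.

Amara sends A = g^a mod q = 11^59 mod 757.
11^1 ≡ 11 (mod 757)
11^2 = (11^1)^2 ≡ 11^2 = 121 ≡ 121 (mod 757)
11^4 = (11^2)^2 ≡ 121^2 = 14641 ≡ 258 (mod 757)
11^8 = (11^4)^2 ≡ 258^2 = 66564 ≡ 705 (mod 757)
11^16 = (11^8)^2 ≡ 705^2 = 497025 ≡ 433 (mod 757)
11^32 = (11^16)^2 ≡ 433^2 = 187489 ≡ 510 (mod 757)
11^59 = 11^32 · 11^16 · 11^8 · 11^2 · 11^1 ≡ 510 · 433 · 705 · 121 · 11 ≡ 663 (mod 757).
So A = 663. Bashir then computes K = A^b mod q = 663^51 mod 757.
663^1 ≡ 663 (mod 757)
663^2 = (663^1)^2 ≡ 663^2 = 439569 ≡ 509 (mod 757)
663^4 = (663^2)^2 ≡ 509^2 = 259081 ≡ 187 (mod 757)
663^8 = (663^4)^2 ≡ 187^2 = 34969 ≡ 147 (mod 757)
663^16 = (663^8)^2 ≡ 147^2 = 21609 ≡ 413 (mod 757)
663^32 = (663^16)^2 ≡ 413^2 = 170569 ≡ 244 (mod 757)
663^51 = 663^32 · 663^16 · 663^2 · 663^1 ≡ 244 · 413 · 509 · 663 ≡ 278 (mod 757).

278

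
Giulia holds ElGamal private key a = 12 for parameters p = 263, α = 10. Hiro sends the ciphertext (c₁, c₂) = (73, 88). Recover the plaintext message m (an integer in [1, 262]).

Shared mask s = c₁^a mod p = 73^12 mod 263.
73^1 ≡ 73 (mod 263)
73^2 = (73^1)^2 ≡ 73^2 = 5329 ≡ 69 (mod 263)
73^4 = (73^2)^2 ≡ 69^2 = 4761 ≡ 27 (mod 263)
73^8 = (73^4)^2 ≡ 27^2 = 729 ≡ 203 (mod 263)
73^12 = 73^8 · 73^4 ≡ 203 · 27 ≡ 221 (mod 263).
So s = 221; s⁻¹ ≡ 144 (mod 263).
m = c₂ · s⁻¹ mod 263 = 88 · 144 mod 263 = 48.

48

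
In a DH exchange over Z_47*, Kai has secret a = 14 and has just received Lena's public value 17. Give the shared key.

9

Shared key K = 17^14 mod 47.
17^1 ≡ 17 (mod 47)
17^2 = (17^1)^2 ≡ 17^2 = 289 ≡ 7 (mod 47)
17^4 = (17^2)^2 ≡ 7^2 = 49 ≡ 2 (mod 47)
17^8 = (17^4)^2 ≡ 2^2 = 4 ≡ 4 (mod 47)
17^14 = 17^8 · 17^4 · 17^2 ≡ 4 · 2 · 7 ≡ 9 (mod 47).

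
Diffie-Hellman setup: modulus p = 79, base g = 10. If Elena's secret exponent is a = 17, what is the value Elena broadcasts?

Public value = 10^17 (mod 79).
10^1 ≡ 10 (mod 79)
10^2 = (10^1)^2 ≡ 10^2 = 100 ≡ 21 (mod 79)
10^4 = (10^2)^2 ≡ 21^2 = 441 ≡ 46 (mod 79)
10^8 = (10^4)^2 ≡ 46^2 = 2116 ≡ 62 (mod 79)
10^16 = (10^8)^2 ≡ 62^2 = 3844 ≡ 52 (mod 79)
10^17 = 10^16 · 10^1 ≡ 52 · 10 ≡ 46 (mod 79).

46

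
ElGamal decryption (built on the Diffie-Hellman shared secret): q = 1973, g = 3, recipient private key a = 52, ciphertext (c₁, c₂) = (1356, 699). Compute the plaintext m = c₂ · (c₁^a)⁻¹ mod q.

1237

Shared mask s = c₁^a mod q = 1356^52 mod 1973.
1356^1 ≡ 1356 (mod 1973)
1356^2 = (1356^1)^2 ≡ 1356^2 = 1838736 ≡ 1873 (mod 1973)
1356^4 = (1356^2)^2 ≡ 1873^2 = 3508129 ≡ 135 (mod 1973)
1356^8 = (1356^4)^2 ≡ 135^2 = 18225 ≡ 468 (mod 1973)
1356^16 = (1356^8)^2 ≡ 468^2 = 219024 ≡ 21 (mod 1973)
1356^32 = (1356^16)^2 ≡ 21^2 = 441 ≡ 441 (mod 1973)
1356^52 = 1356^32 · 1356^16 · 1356^4 ≡ 441 · 21 · 135 ≡ 1326 (mod 1973).
So s = 1326; s⁻¹ ≡ 555 (mod 1973).
m = c₂ · s⁻¹ mod 1973 = 699 · 555 mod 1973 = 1237.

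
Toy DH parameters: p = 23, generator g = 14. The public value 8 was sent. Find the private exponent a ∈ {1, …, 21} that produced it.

Try successive powers of 14 modulo 23:
14^1 ≡ 14
14^2 ≡ 12
14^3 ≡ 7
14^4 ≡ 6
14^5 ≡ 15
14^6 ≡ 3
14^7 ≡ 19
14^8 ≡ 13
14^9 ≡ 21
14^10 ≡ 18
14^11 ≡ 22
14^12 ≡ 9
14^13 ≡ 11
14^14 ≡ 16
14^15 ≡ 17
14^16 ≡ 8
Found: a = 16.

16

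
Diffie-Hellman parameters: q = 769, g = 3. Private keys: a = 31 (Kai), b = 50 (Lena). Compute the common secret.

558

Kai sends A = g^a mod q = 3^31 mod 769.
3^1 ≡ 3 (mod 769)
3^2 = (3^1)^2 ≡ 3^2 = 9 ≡ 9 (mod 769)
3^4 = (3^2)^2 ≡ 9^2 = 81 ≡ 81 (mod 769)
3^8 = (3^4)^2 ≡ 81^2 = 6561 ≡ 409 (mod 769)
3^16 = (3^8)^2 ≡ 409^2 = 167281 ≡ 408 (mod 769)
3^31 = 3^16 · 3^8 · 3^4 · 3^2 · 3^1 ≡ 408 · 409 · 81 · 9 · 3 ≡ 120 (mod 769).
So A = 120. Lena then computes K = A^b mod q = 120^50 mod 769.
120^1 ≡ 120 (mod 769)
120^2 = (120^1)^2 ≡ 120^2 = 14400 ≡ 558 (mod 769)
120^4 = (120^2)^2 ≡ 558^2 = 311364 ≡ 688 (mod 769)
120^8 = (120^4)^2 ≡ 688^2 = 473344 ≡ 409 (mod 769)
120^16 = (120^8)^2 ≡ 409^2 = 167281 ≡ 408 (mod 769)
120^32 = (120^16)^2 ≡ 408^2 = 166464 ≡ 360 (mod 769)
120^50 = 120^32 · 120^16 · 120^2 ≡ 360 · 408 · 558 ≡ 558 (mod 769).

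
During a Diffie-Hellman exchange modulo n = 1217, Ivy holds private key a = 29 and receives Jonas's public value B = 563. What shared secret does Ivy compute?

167

Shared key K = 563^29 mod 1217.
563^1 ≡ 563 (mod 1217)
563^2 = (563^1)^2 ≡ 563^2 = 316969 ≡ 549 (mod 1217)
563^4 = (563^2)^2 ≡ 549^2 = 301401 ≡ 802 (mod 1217)
563^8 = (563^4)^2 ≡ 802^2 = 643204 ≡ 628 (mod 1217)
563^16 = (563^8)^2 ≡ 628^2 = 394384 ≡ 76 (mod 1217)
563^29 = 563^16 · 563^8 · 563^4 · 563^1 ≡ 76 · 628 · 802 · 563 ≡ 167 (mod 1217).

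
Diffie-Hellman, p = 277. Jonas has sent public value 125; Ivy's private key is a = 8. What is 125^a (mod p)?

Shared key K = 125^8 mod 277.
125^1 ≡ 125 (mod 277)
125^2 = (125^1)^2 ≡ 125^2 = 15625 ≡ 113 (mod 277)
125^4 = (125^2)^2 ≡ 113^2 = 12769 ≡ 27 (mod 277)
125^8 = (125^4)^2 ≡ 27^2 = 729 ≡ 175 (mod 277)

175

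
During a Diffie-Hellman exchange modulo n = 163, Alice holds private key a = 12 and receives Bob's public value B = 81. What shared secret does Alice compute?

132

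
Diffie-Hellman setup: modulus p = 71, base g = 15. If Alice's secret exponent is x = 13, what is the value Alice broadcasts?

49

Public value = 15^13 (mod 71).
15^1 ≡ 15 (mod 71)
15^2 = (15^1)^2 ≡ 15^2 = 225 ≡ 12 (mod 71)
15^4 = (15^2)^2 ≡ 12^2 = 144 ≡ 2 (mod 71)
15^8 = (15^4)^2 ≡ 2^2 = 4 ≡ 4 (mod 71)
15^13 = 15^8 · 15^4 · 15^1 ≡ 4 · 2 · 15 ≡ 49 (mod 71).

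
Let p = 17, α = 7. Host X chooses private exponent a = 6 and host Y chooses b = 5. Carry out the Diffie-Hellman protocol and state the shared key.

Host Y sends B = α^b mod p = 7^5 mod 17.
7^1 ≡ 7 (mod 17)
7^2 = (7^1)^2 ≡ 7^2 = 49 ≡ 15 (mod 17)
7^4 = (7^2)^2 ≡ 15^2 = 225 ≡ 4 (mod 17)
7^5 = 7^4 · 7^1 ≡ 4 · 7 ≡ 11 (mod 17).
So B = 11. Host X then computes K = B^a mod p = 11^6 mod 17.
11^1 ≡ 11 (mod 17)
11^2 = (11^1)^2 ≡ 11^2 = 121 ≡ 2 (mod 17)
11^4 = (11^2)^2 ≡ 2^2 = 4 ≡ 4 (mod 17)
11^6 = 11^4 · 11^2 ≡ 4 · 2 ≡ 8 (mod 17).

8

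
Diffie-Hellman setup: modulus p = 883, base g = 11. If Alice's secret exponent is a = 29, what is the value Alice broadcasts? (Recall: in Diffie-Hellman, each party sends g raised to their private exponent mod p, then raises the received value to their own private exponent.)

742

Public value = 11^29 mod 883.
11^1 ≡ 11 (mod 883)
11^2 = (11^1)^2 ≡ 11^2 = 121 ≡ 121 (mod 883)
11^4 = (11^2)^2 ≡ 121^2 = 14641 ≡ 513 (mod 883)
11^8 = (11^4)^2 ≡ 513^2 = 263169 ≡ 35 (mod 883)
11^16 = (11^8)^2 ≡ 35^2 = 1225 ≡ 342 (mod 883)
11^29 = 11^16 · 11^8 · 11^4 · 11^1 ≡ 342 · 35 · 513 · 11 ≡ 742 (mod 883).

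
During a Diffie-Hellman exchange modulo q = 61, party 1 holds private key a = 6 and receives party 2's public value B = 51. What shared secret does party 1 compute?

Shared key K = 51^6 mod 61.
51^1 ≡ 51 (mod 61)
51^2 = (51^1)^2 ≡ 51^2 = 2601 ≡ 39 (mod 61)
51^4 = (51^2)^2 ≡ 39^2 = 1521 ≡ 57 (mod 61)
51^6 = 51^4 · 51^2 ≡ 57 · 39 ≡ 27 (mod 61).

27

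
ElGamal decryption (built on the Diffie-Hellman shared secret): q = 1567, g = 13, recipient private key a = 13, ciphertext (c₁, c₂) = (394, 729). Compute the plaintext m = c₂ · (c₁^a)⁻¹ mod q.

Shared mask s = c₁^a mod q = 394^13 mod 1567.
394^1 ≡ 394 (mod 1567)
394^2 = (394^1)^2 ≡ 394^2 = 155236 ≡ 103 (mod 1567)
394^4 = (394^2)^2 ≡ 103^2 = 10609 ≡ 1207 (mod 1567)
394^8 = (394^4)^2 ≡ 1207^2 = 1456849 ≡ 1106 (mod 1567)
394^13 = 394^8 · 394^4 · 394^1 ≡ 1106 · 1207 · 394 ≡ 464 (mod 1567).
So s = 464; s⁻¹ ≡ 976 (mod 1567).
m = c₂ · s⁻¹ mod 1567 = 729 · 976 mod 1567 = 86.

86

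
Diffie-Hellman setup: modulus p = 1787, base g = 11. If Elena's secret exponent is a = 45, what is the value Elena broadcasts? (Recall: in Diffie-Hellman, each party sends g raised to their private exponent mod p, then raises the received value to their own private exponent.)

478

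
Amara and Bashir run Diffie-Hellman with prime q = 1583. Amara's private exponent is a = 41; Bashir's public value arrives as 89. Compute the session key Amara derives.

Shared key K = 89^41 mod 1583.
89^1 ≡ 89 (mod 1583)
89^2 = (89^1)^2 ≡ 89^2 = 7921 ≡ 6 (mod 1583)
89^4 = (89^2)^2 ≡ 6^2 = 36 ≡ 36 (mod 1583)
89^8 = (89^4)^2 ≡ 36^2 = 1296 ≡ 1296 (mod 1583)
89^16 = (89^8)^2 ≡ 1296^2 = 1679616 ≡ 53 (mod 1583)
89^32 = (89^16)^2 ≡ 53^2 = 2809 ≡ 1226 (mod 1583)
89^41 = 89^32 · 89^8 · 89^1 ≡ 1226 · 1296 · 89 ≡ 771 (mod 1583).

771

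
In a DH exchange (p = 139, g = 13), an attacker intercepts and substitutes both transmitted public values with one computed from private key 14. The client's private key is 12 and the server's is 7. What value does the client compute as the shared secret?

77

The client receives an attacker's public value M = 13^14 mod 139 instead of the honest one.
13^1 ≡ 13 (mod 139)
13^2 = (13^1)^2 ≡ 13^2 = 169 ≡ 30 (mod 139)
13^4 = (13^2)^2 ≡ 30^2 = 900 ≡ 66 (mod 139)
13^8 = (13^4)^2 ≡ 66^2 = 4356 ≡ 47 (mod 139)
13^14 = 13^8 · 13^4 · 13^2 ≡ 47 · 66 · 30 ≡ 69 (mod 139).
So M = 69. The client computes K = M^12 mod 139.
69^1 ≡ 69 (mod 139)
69^2 = (69^1)^2 ≡ 69^2 = 4761 ≡ 35 (mod 139)
69^4 = (69^2)^2 ≡ 35^2 = 1225 ≡ 113 (mod 139)
69^8 = (69^4)^2 ≡ 113^2 = 12769 ≡ 120 (mod 139)
69^12 = 69^8 · 69^4 ≡ 120 · 113 ≡ 77 (mod 139).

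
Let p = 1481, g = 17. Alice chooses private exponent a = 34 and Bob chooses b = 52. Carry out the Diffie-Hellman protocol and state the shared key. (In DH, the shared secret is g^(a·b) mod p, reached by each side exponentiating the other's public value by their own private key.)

13

Alice sends A = g^a mod p = 17^34 mod 1481.
17^1 ≡ 17 (mod 1481)
17^2 = (17^1)^2 ≡ 17^2 = 289 ≡ 289 (mod 1481)
17^4 = (17^2)^2 ≡ 289^2 = 83521 ≡ 585 (mod 1481)
17^8 = (17^4)^2 ≡ 585^2 = 342225 ≡ 114 (mod 1481)
17^16 = (17^8)^2 ≡ 114^2 = 12996 ≡ 1148 (mod 1481)
17^32 = (17^16)^2 ≡ 1148^2 = 1317904 ≡ 1295 (mod 1481)
17^34 = 17^32 · 17^2 ≡ 1295 · 289 ≡ 1043 (mod 1481).
So A = 1043. Bob then computes K = A^b mod p = 1043^52 mod 1481.
1043^1 ≡ 1043 (mod 1481)
1043^2 = (1043^1)^2 ≡ 1043^2 = 1087849 ≡ 795 (mod 1481)
1043^4 = (1043^2)^2 ≡ 795^2 = 632025 ≡ 1119 (mod 1481)
1043^8 = (1043^4)^2 ≡ 1119^2 = 1252161 ≡ 716 (mod 1481)
1043^16 = (1043^8)^2 ≡ 716^2 = 512656 ≡ 230 (mod 1481)
1043^32 = (1043^16)^2 ≡ 230^2 = 52900 ≡ 1065 (mod 1481)
1043^52 = 1043^32 · 1043^16 · 1043^4 ≡ 1065 · 230 · 1119 ≡ 13 (mod 1481).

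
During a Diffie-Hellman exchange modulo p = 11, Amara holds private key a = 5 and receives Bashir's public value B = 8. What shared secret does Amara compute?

Shared key K = 8^5 mod 11.
8^1 ≡ 8 (mod 11)
8^2 = (8^1)^2 ≡ 8^2 = 64 ≡ 9 (mod 11)
8^4 = (8^2)^2 ≡ 9^2 = 81 ≡ 4 (mod 11)
8^5 = 8^4 · 8^1 ≡ 4 · 8 ≡ 10 (mod 11).

10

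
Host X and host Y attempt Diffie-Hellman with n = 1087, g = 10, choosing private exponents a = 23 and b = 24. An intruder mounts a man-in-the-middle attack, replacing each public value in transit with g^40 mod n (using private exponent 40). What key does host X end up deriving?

143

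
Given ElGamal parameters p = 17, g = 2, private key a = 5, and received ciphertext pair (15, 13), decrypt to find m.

15

Shared mask s = c₁^a mod p = 15^5 mod 17.
15^1 ≡ 15 (mod 17)
15^2 = (15^1)^2 ≡ 15^2 = 225 ≡ 4 (mod 17)
15^4 = (15^2)^2 ≡ 4^2 = 16 ≡ 16 (mod 17)
15^5 = 15^4 · 15^1 ≡ 16 · 15 ≡ 2 (mod 17).
So s = 2; s⁻¹ ≡ 9 (mod 17).
m = c₂ · s⁻¹ mod 17 = 13 · 9 mod 17 = 15.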